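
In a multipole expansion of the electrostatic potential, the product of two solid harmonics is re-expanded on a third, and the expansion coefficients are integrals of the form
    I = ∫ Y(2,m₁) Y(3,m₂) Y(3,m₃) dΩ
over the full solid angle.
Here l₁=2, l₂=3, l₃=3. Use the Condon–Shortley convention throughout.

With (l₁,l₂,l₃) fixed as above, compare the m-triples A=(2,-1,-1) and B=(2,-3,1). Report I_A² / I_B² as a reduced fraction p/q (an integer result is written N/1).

12/5

l's match ⇒ only the (l;m) 3-j factors differ between A and B.
A: triangle coeff Δ(2,3,3) = 1/3780; Σ_t [0,0]: t=0:+1/16 = 1/16; (3j)²=2/35 [(2 3 3; 2 -1 -1)], sign=+1
B: triangle coeff Δ(2,3,3) = 1/3780; Σ_t [0,0]: t=0:+1/96 = 1/96; (3j)²=1/42 [(2 3 3; 2 -3 1)], sign=+1
I_A²/I_B² = (2/35)/(1/42) = 12/5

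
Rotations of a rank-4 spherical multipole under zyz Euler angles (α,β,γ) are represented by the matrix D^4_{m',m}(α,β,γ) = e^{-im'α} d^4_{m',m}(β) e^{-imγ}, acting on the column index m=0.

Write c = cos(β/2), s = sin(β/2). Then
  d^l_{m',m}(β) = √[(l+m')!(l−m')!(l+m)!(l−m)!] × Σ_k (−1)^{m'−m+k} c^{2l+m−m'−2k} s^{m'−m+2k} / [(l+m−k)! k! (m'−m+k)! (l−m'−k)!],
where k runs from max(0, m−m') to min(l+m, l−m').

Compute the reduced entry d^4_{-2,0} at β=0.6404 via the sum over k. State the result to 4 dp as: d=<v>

d=0.4941

d^4_{-2,0}(β=0.6404) via the finite sum:
With c≡cos(β/2)=0.949172 and s≡sin(β/2)=0.314756, N=[2·720·24·24]^{1/2}=910.735966
k: max(0,(0)−(-2))=2 … min(4+(0),4−(-2))=4
  k=2: (−1)^0·910.7360/(96)·0.9492^6·0.3148^2 = +0.687292
  k=3: (−1)^1·910.7360/(36)·0.9492^4·0.3148^4 = -0.201544
  k=4: (−1)^2·910.7360/(96)·0.9492^2·0.3148^6 = +0.008311
d^4_{-2,0}(0.6404) = +0.687292 -0.201544 +0.008311 = +0.494060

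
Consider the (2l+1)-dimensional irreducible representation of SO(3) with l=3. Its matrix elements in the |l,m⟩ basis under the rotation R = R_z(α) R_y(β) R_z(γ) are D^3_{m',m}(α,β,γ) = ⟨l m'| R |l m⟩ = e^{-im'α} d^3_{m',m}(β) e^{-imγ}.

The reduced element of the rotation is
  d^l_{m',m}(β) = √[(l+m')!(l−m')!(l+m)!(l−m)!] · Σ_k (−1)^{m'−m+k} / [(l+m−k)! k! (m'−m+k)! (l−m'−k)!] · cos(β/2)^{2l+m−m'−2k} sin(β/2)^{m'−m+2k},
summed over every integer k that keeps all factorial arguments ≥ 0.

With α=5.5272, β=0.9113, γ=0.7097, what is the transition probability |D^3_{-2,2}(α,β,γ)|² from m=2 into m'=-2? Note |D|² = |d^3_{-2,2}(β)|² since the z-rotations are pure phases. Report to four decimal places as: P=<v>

D^3_{-2,2}(5.5272,0.9113,0.7097) = e^{-i·-2·5.5272}·d^3_{-2,2}(0.9113)·e^{-i·2·0.7097}. Compute d first:
With c≡cos(β/2)=0.897975 and s≡sin(β/2)=0.440046, N=[1·120·120·1]^{1/2}=120.000000
The bounds max(0,m−m')=4 and min(l+m,l−m')=5 give 2 terms
  k=4: (−1)^0·120.0000/(24)·0.8980^2·0.4400^4 = +0.151179
  k=5: (−1)^1·120.0000/(120)·0.8980^0·0.4400^6 = -0.007261
d^3_{-2,2}(0.9113) = +0.151179 -0.007261 = +0.143918
|D^3_{-2,2}|² = |d^3_{-2,2}(β)|² = (+0.143918)² = 0.020712 (the z-rotation phases have unit modulus)

P=0.0207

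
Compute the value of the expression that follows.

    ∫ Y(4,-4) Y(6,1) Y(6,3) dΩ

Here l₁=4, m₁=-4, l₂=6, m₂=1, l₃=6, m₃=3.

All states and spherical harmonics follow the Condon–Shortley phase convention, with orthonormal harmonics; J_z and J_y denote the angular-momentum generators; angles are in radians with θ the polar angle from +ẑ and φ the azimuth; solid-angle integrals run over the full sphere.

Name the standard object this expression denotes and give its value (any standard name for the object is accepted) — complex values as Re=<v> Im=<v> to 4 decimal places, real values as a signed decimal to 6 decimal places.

This is a Gaunt coefficient — the integral of a triple product of spherical harmonics over the sphere.
m-sum 0 ✓  L=16 even ✓  2≤6≤10 ✓
Π(2lᵢ+1) = 9×13×13 = 1521
triangle coeff Δ(4,6,6) = 1/15315300
Σ_t [0,4]: t=0:+1/829440 t=1:−1/25920 t=2:+1/9216 t=3:−1/25920 t=4:+1/829440 = 7/207360
(3j)²=28/2431 [(4 6 6; 0 0 0)], sign=+1
Σ_t [4,4]: t=4:+1/414720 = 1/414720
(3j)²=49/2431 [(4 6 6; -4 1 3)], sign=-1
⇒ 4πI² = 12348/34969
I = (-1)√(12348/34969/(4π)) = -0.16763001

Gaunt coefficient, -0.167630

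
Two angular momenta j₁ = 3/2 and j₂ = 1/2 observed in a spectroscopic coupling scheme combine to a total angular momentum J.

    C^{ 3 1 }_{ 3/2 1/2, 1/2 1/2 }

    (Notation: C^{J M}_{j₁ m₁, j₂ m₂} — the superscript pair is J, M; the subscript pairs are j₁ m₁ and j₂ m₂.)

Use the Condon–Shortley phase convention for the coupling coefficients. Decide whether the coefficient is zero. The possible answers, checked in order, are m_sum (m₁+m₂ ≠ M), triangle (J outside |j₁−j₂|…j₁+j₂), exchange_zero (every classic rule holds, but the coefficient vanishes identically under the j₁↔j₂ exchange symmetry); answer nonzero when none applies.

m-sum: m₁+m₂ = 1/2+1/2 = 1, M = 1  ✓
triangle: need |j₁−j₂| ≤ J ≤ j₁+j₂, i.e. J ∈ [1, 2]; J = 3 is outside ✗ ⇒ coefficient is 0

triangle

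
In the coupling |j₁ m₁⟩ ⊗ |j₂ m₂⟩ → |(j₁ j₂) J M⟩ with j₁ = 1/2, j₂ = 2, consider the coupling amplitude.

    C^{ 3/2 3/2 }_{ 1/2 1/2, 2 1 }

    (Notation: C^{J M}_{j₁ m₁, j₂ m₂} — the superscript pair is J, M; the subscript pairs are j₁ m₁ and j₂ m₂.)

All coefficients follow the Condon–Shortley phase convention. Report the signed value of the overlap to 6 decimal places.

+0.447214  (= +√(1/5))

j₁+j₂−J=1  J+j₁−j₂=0  J−j₁+j₂=3  j₁+j₂+J+1=5
(j₁±m₁, j₂±m₂, J±M) = (1,0,3,1,3,0)
P² = 36/5
sum k=0..0:
  [0] +1/6 = 1/6
S = 1/6
C² = P²·S² = 1/5 ; C = +0.447214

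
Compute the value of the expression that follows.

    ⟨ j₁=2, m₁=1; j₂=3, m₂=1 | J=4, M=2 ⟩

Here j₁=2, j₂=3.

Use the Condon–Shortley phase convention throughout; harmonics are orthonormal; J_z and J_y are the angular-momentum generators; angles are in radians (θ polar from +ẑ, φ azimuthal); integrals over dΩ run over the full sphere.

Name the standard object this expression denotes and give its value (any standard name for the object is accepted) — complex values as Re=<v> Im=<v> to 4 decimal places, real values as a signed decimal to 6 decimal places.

This is a Clebsch–Gordan (vector-coupling) coefficient.
j₁+j₂−J=1  J+j₁−j₂=3  J−j₁+j₂=5  j₁+j₂+J+1=10
(j₁±m₁, j₂±m₂, J±M) = (3,1,4,2,6,2)
P² = 5184/7
sum k=0..1:
  [0] +1/48 = 1/48
  [1] −1/72 = -1/72
S = 1/144
C² = P²·S² = 1/28 ; C = +0.188982

Clebsch–Gordan coefficient, +√(1/28) ≈ +0.188982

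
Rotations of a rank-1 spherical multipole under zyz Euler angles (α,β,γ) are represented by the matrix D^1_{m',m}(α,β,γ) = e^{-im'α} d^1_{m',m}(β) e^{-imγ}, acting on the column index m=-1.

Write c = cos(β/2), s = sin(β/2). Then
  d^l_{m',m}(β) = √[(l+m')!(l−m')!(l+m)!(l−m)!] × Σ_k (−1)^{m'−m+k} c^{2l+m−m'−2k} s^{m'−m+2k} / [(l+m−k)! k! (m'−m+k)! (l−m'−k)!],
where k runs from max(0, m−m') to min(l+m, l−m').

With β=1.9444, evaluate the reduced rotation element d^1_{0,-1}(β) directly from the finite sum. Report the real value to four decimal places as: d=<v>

d^1_{0,-1}(β=1.9444) via the finite sum:
With c≡cos(β/2)=0.563483 and s≡sin(β/2)=0.826127, N=[1·1·1·2]^{1/2}=1.414214
The bounds max(0,m−m')=0 and min(l+m,l−m')=0 give 1 term
  k=0: (−1)^1·1.4142/(1)·0.5635^1·0.8261^1 = -0.658329
d^1_{0,-1}(1.9444) = -0.658329

d=-0.6583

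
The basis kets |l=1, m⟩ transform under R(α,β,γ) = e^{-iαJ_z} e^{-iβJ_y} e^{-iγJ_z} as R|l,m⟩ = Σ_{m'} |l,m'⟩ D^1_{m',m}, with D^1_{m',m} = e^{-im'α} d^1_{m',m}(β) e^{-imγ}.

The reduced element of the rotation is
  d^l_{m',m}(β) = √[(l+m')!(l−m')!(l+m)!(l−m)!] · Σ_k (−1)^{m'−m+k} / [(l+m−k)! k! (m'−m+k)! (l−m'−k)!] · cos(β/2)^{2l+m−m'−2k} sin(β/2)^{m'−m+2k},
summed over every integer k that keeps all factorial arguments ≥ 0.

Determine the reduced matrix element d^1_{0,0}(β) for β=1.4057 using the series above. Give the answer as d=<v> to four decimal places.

d=0.1643

d^1_{0,0}(β=1.4057) via the finite sum:
With c≡cos(β/2)=0.763003 and s≡sin(β/2)=0.646395, N=[1·1·1·1]^{1/2}=1.000000
The bounds max(0,m−m')=0 and min(l+m,l−m')=1 give 2 terms
  k=0: (−1)^0·1.0000/(1)·0.7630^2·0.6464^0 = +0.582174
  k=1: (−1)^1·1.0000/(1)·0.7630^0·0.6464^2 = -0.417826
d^1_{0,0}(1.4057) = +0.582174 -0.417826 = +0.164347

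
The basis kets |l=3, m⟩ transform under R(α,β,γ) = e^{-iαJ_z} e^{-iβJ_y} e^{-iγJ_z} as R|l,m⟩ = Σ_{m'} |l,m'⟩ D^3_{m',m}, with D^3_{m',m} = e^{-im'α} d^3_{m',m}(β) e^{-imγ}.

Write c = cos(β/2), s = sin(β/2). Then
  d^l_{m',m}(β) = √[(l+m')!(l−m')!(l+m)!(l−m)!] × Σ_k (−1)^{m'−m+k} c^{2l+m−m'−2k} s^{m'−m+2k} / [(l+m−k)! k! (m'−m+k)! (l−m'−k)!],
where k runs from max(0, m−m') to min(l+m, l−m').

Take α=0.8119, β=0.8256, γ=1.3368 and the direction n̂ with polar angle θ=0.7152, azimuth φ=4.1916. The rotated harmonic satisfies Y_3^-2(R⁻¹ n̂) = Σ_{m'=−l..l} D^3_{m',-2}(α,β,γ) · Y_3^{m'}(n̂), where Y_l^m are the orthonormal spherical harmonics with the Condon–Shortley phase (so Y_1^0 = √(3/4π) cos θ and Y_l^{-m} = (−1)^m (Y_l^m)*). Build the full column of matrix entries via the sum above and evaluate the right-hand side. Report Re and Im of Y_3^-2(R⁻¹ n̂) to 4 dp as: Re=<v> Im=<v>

Re=-0.0316 Im=0.0312

Need the full column D^3_{m',-2} for m'=−3..3 at α=0.8119, β=0.8256, γ=1.3368.
cos(β/2)=0.916001, sin(β/2)=0.401176
d^3_{-3,-2}: single k=1 term ⇒ +0.633710;  D = +0.244974-0.584445i
d^3_{-2,-2}: k∈[0..1] ⇒ +0.590712 -0.566530 = +0.024182;  D = -0.009750-0.022129i
d^3_{-1,-2}: k∈[0..1] ⇒ -0.818116 +0.313850 = -0.504266;  D = +0.474738+0.170022i
d^3_{0,-2}: k∈[0..1] ⇒ +0.620603 -0.119040 = +0.501564;  D = -0.447633+0.226253i
d^3_{1,-2}: k∈[0..1] ⇒ -0.313850 +0.030100 = -0.283750;  D = +0.081385-0.271828i
d^3_{2,-2}: k∈[0..1] ⇒ +0.108668 -0.004169 = +0.104499;  D = +0.052014+0.090634i
d^3_{3,-2}: single k=0 term ⇒ -0.023315;  D = -0.022659-0.005495i
Y_3^{m'}(θ=0.7152,φ=4.1916) and Σ D·Y over m':
  (+0.2450-0.5844i)·(+0.1177-0.0010i)  (-0.0097-0.0221i)·(-0.1675-0.2864i)  (+0.4747+0.1700i)·(-0.1951+0.3401i)  (-0.4476+0.2263i)·(-0.0423+0.0000i)  (+0.0814-0.2718i)·(+0.1951+0.3401i)  (+0.0520+0.0906i)·(-0.1675+0.2864i)  (-0.0227-0.0055i)·(-0.1177-0.0010i)
Y_3^-2(R⁻¹ n̂) = -0.031645+0.031235i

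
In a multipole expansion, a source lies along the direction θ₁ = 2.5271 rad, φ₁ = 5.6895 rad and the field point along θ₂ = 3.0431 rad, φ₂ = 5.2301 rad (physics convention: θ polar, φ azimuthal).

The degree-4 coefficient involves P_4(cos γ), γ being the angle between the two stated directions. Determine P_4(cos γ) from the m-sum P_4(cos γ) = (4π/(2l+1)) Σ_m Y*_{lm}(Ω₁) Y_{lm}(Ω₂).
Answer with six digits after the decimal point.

Expand P_4 via completeness: Σ_{m} conj(Y_{4,m}) at Ω₁ times Y_{4,m} at Ω₂ —
  [-4]  conj(Y_{4,-4})(Ω₁) = -0.035210-0.033928i ; Y_{4,-4}(Ω₂) = -0.000020-0.000036i ; Δ = -0.000001+0.000002i
  [-3]  conj(Y_{4,-3})(Ω₁) = +0.040907+0.191679i ; Y_{4,-3}(Ω₂) = +0.001184+0.000021i ; Δ = +0.000044+0.000228i
  [-2]  conj(Y_{4,-2})(Ω₁) = +0.152799-0.378787i ; Y_{4,-2}(Ω₂) = -0.009790+0.016504i ; Δ = +0.004756+0.006230i
  [-1]  conj(Y_{4,-1})(Ω₁) = -0.309078+0.208598i ; Y_{4,-1}(Ω₂) = -0.090093-0.158190i ; Δ = +0.060844+0.030100i
  [+0]  conj(Y_{4,0})(Ω₁) = -0.151158-0.000000i ; Y_{4,0}(Ω₂) = +0.805715+0.000000i ; Δ = -0.121790-0.000000i
  [+1]  conj(Y_{4,1})(Ω₁) = +0.309078+0.208598i ; Y_{4,1}(Ω₂) = +0.090093-0.158190i ; Δ = +0.060844-0.030100i
  [+2]  conj(Y_{4,2})(Ω₁) = +0.152799+0.378787i ; Y_{4,2}(Ω₂) = -0.009790-0.016504i ; Δ = +0.004756-0.006230i
  [+3]  conj(Y_{4,3})(Ω₁) = -0.040907+0.191679i ; Y_{4,3}(Ω₂) = -0.001184+0.000021i ; Δ = +0.000044-0.000228i
  [+4]  conj(Y_{4,4})(Ω₁) = -0.035210+0.033928i ; Y_{4,4}(Ω₂) = -0.000020+0.000036i ; Δ = -0.000001-0.000002i
Total Σ_m = +0.009497-0.000000i. Multiply by 1.396263: +0.013260-0.000000i. P_4(cos γ) = 0.013260

0.013260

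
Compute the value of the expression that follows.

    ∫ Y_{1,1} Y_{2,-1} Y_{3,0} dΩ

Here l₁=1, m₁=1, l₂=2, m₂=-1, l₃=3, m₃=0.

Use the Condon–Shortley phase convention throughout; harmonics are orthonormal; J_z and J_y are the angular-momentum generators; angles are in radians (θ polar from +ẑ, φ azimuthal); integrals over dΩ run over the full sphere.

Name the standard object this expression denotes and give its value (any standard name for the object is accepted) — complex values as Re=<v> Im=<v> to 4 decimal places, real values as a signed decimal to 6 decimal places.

This is a Gaunt coefficient — the integral of a triple product of spherical harmonics over the sphere.
Rules hold: Σm=0, L=6 even, 1≤3≤3.
N = 3·5·7 = 105
Δ = 0!·2!·4!/7! = 1/105
Racah Σ t=0..0: t=0:+1/4 = 1/4
⇒ 3j(1 2 3; 0 0 0)² = 3/35, sgn -1
Racah Σ t=0..0: t=0:+1/12 = 1/12
⇒ 3j(1 2 3; 1 -1 0)² = 1/35, sgn -1
4πI² = N·(3j₀)²·(3jₘ)² = 9/35
I = +1·√(0.257143/4π) = 0.14304817

Gaunt coefficient, +0.143048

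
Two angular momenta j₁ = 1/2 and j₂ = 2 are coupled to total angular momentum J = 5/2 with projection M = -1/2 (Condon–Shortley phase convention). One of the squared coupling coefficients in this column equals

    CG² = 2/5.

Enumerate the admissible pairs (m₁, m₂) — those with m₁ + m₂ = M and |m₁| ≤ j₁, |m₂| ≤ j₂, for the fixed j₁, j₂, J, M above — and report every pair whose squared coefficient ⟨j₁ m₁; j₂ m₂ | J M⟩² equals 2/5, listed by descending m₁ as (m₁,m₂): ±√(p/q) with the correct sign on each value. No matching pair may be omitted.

Admissible pairs with m₁+m₂ = M = -1/2: (-1/2,0), (1/2,-1)
  (m₁,m₂)=(1/2,-1): CG² = 2/5, CG = +√(2/5)   ← matches the target
  (m₁,m₂)=(-1/2,0): CG² = 3/5, CG = +√(3/5)
Pairs with CG² = 2/5: (1/2,-1): +√(2/5)

(1/2,-1): +√(2/5)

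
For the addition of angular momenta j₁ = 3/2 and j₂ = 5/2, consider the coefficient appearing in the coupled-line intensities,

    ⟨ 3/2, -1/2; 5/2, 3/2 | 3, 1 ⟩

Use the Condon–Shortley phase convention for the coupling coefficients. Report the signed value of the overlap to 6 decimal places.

√[7·1!2!4!/8! · 1!2!4!1!4!2!] = √(96/5)
  +(−1)^0/∏(0,1,2,4,0,0)! = 1/48  (running 1/48)
  +(−1)^1/∏(1,0,1,3,1,1)! = -1/6  (running -7/48)
⟨..|..⟩ = √(96/5)·(-7/48) = -0.639010

−√(49/120) = -0.639010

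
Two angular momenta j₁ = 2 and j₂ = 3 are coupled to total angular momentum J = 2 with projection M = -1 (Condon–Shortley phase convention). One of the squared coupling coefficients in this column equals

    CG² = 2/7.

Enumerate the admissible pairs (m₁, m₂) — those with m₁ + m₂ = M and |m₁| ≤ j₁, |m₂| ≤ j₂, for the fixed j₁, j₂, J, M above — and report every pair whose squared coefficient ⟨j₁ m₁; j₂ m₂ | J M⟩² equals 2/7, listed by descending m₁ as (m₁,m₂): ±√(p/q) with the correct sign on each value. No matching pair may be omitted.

Admissible pairs with m₁+m₂ = M = -1: (-2,1), (-1,0), (0,-1), (1,-2), (2,-3)
  (m₁,m₂)=(2,-3): CG² = 5/14, CG = +√(5/14)
  (m₁,m₂)=(1,-2): CG² = 0/1, CG = 0
  (m₁,m₂)=(0,-1): CG² = 1/7, CG = −√(1/7)
  (m₁,m₂)=(-1,0): CG² = 2/7, CG = +√(2/7)   ← matches the target
  (m₁,m₂)=(-2,1): CG² = 3/14, CG = −√(3/14)
Pairs with CG² = 2/7: (-1,0): +√(2/7)

(-1,0): +√(2/7)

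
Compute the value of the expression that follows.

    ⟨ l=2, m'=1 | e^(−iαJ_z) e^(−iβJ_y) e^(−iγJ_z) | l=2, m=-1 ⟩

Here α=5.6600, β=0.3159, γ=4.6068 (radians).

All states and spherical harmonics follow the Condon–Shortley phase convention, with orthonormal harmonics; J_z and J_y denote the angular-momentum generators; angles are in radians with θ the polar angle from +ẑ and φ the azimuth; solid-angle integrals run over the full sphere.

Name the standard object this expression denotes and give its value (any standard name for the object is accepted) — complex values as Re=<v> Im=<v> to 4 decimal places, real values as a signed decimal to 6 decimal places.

Wigner D-matrix element, Re=0.0355 Im=-0.0624

This is a Wigner D-matrix element — the rotation-matrix element ⟨l m'| R(α,β,γ) |l m⟩ in the angular-momentum basis.
D^2_{1,-1}(5.6600,0.3159,4.6068) = e^{-i·1·5.6600}·d^2_{1,-1}(0.3159)·e^{-i·-1·4.6068}. Compute d first:
c=cos(0.315900/2)=0.987552, s=sin(0.315900/2)=0.157294; N=√[6·1·1·6]=6.000000
Admissible k: 0..1 (factorial args all ≥0)
  k=0: (−1)^2·6.0000/(2)·0.9876^2·0.1573^2 = +0.072388
  k=1: (−1)^3·6.0000/(6)·0.9876^0·0.1573^4 = -0.000612
d^2_{1,-1}(0.3159) = +0.072388 -0.000612 = +0.071776
D = (+0.812024+0.583625i)·(+0.071776)·(-0.105393-0.994431i) = +0.035514-0.062374i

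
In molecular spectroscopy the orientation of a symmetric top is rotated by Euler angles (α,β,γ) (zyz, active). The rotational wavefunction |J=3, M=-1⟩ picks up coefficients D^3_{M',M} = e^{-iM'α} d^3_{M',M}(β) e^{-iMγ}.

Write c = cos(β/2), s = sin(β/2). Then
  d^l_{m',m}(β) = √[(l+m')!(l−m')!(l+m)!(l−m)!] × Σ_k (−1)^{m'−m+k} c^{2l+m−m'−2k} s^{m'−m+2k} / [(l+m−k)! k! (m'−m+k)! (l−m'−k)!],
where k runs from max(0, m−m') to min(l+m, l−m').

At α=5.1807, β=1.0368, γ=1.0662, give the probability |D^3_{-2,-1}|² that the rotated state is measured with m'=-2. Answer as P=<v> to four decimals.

First d^3_{-2,-1}(β=1.0368), then the phase factors e^{-i(-2)α} and e^{-i(-1)γ}:
Half-angle: c=0.868613, s=0.495491. N=√(1·120·2·24)=75.894664
The bounds max(0,m−m')=1 and min(l+m,l−m')=2 give 2 terms
  k=1: (−1)^0·75.8947/(24)·0.8686^5·0.4955^1 = +0.774761
  k=2: (−1)^1·75.8947/(12)·0.8686^3·0.4955^3 = -0.504216
d^3_{-2,-1}(1.0368) = +0.774761 -0.504216 = +0.270545
|D^3_{-2,-1}|² = |d^3_{-2,-1}(β)|² = (+0.270545)² = 0.073195 (the z-rotation phases have unit modulus)

P=0.0732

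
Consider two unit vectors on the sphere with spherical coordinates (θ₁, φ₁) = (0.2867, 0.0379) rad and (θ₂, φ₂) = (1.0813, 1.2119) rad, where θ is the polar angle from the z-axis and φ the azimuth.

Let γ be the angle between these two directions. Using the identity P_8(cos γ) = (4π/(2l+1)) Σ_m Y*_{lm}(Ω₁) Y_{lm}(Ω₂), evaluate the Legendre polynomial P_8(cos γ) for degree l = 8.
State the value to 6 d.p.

Summing Y*_{l m}(θ₁,φ₁)·Y_{l m}(θ₂,φ₂) over m ∈ [−8, 8]; prefactor 4π/(2·8+1) = 0.739198:
  term(m=-8) = -0.000004-0.000000i   from Y*(Ω₁)=+0.000020+0.000006i, Y(Ω₂)=-0.182846+0.050687i
  term(m=-7) = -0.000041-0.000108i   from Y*(Ω₁)=+0.000276+0.000075i, Y(Ω₂)=-0.237987-0.326873i
  term(m=-6) = +0.000735-0.000700i   from Y*(Ω₁)=+0.002401+0.000556i, Y(Ω₂)=+0.226683-0.344050i
  term(m=-5) = +0.000903+0.000396i   from Y*(Ω₁)=+0.014962+0.002870i, Y(Ω₂)=+0.063095+0.014354i
  term(m=-4) = +0.000367-0.022391i   from Y*(Ω₁)=+0.068646+0.010487i, Y(Ω₂)=-0.043470-0.319537i
  term(m=-3) = +0.050554-0.020216i   from Y*(Ω₁)=+0.227605+0.025991i, Y(Ω₂)=+0.209244-0.112715i
  term(m=-2) = -0.076173-0.077431i   from Y*(Ω₁)=+0.506200+0.038444i, Y(Ω₂)=-0.161167-0.140726i
  term(m=-1) = +0.066237-0.158074i   from Y*(Ω₁)=+0.600357+0.022764i, Y(Ω₂)=+0.100201-0.267100i
  term(m=+0) = +0.003546+0.000000i   from Y*(Ω₁)=-0.020244-0.000000i, Y(Ω₂)=-0.175145+0.000000i
  term(m=+1) = +0.066237+0.158074i   from Y*(Ω₁)=-0.600357+0.022764i, Y(Ω₂)=-0.100201-0.267100i
  term(m=+2) = -0.076173+0.077431i   from Y*(Ω₁)=+0.506200-0.038444i, Y(Ω₂)=-0.161167+0.140726i
  term(m=+3) = +0.050554+0.020216i   from Y*(Ω₁)=-0.227605+0.025991i, Y(Ω₂)=-0.209244-0.112715i
  term(m=+4) = +0.000367+0.022391i   from Y*(Ω₁)=+0.068646-0.010487i, Y(Ω₂)=-0.043470+0.319537i
  term(m=+5) = +0.000903-0.000396i   from Y*(Ω₁)=-0.014962+0.002870i, Y(Ω₂)=-0.063095+0.014354i
  term(m=+6) = +0.000735+0.000700i   from Y*(Ω₁)=+0.002401-0.000556i, Y(Ω₂)=+0.226683+0.344050i
  term(m=+7) = -0.000041+0.000108i   from Y*(Ω₁)=-0.000276+0.000075i, Y(Ω₂)=+0.237987-0.326873i
  term(m=+8) = -0.000004+0.000000i   from Y*(Ω₁)=+0.000020-0.000006i, Y(Ω₂)=-0.182846-0.050687i
Accumulated sum +0.088702-0.000000i; after 4π/(2l+1) scaling, +0.065568-0.000000i ⇒ P_8 = 0.065568

0.065568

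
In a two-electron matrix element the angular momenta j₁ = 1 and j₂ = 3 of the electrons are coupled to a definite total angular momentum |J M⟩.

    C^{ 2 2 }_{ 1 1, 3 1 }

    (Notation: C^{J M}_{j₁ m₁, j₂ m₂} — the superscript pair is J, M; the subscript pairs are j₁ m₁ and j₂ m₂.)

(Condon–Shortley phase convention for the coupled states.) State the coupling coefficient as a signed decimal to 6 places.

+0.218218

triangle: 2!*0!*4!/7! = 48/5040
(j±m)!: 2!*0!*4!*2!*4!*0! = 2304
prefactor² = (2J+1)*Δ*N² = 768/7
  k=0: +1/(0!*2!*0!*4!*0!*0!) = 1/48
Σ = 1/48  ⇒  CG² = 768/7*(1/48)² = 1/21
CG = +√(1/21) = +0.218218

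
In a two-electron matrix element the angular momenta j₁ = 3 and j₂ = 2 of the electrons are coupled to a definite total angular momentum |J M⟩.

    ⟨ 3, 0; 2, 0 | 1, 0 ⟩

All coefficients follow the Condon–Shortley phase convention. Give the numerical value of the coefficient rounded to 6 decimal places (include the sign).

√[3·4!2!0!/7! · 3!3!2!2!1!1!] = √(144/35)
  +(−1)^2/∏(2,2,1,0,1,0)! = 1/4  (running 1/4)
⟨..|..⟩ = √(144/35)·(1/4) = +0.507093

+0.507093  (= +√(9/35))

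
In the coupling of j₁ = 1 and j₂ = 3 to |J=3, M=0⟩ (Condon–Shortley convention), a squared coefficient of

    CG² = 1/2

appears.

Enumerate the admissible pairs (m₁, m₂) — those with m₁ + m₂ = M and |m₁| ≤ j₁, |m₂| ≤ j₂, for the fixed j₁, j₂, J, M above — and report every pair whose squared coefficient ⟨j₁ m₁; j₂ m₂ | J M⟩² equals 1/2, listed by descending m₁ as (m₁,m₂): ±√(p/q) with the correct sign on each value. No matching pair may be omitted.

Admissible pairs with m₁+m₂ = M = 0: (-1,1), (0,0), (1,-1)
  (m₁,m₂)=(1,-1): CG² = 1/2, CG = +√(1/2)   ← matches the target
  (m₁,m₂)=(0,0): CG² = 0/1, CG = 0
  (m₁,m₂)=(-1,1): CG² = 1/2, CG = −√(1/2)   ← matches the target
Pairs with CG² = 1/2: (1,-1): +√(1/2); (-1,1): −√(1/2)

(1,-1): +√(1/2); (-1,1): −√(1/2)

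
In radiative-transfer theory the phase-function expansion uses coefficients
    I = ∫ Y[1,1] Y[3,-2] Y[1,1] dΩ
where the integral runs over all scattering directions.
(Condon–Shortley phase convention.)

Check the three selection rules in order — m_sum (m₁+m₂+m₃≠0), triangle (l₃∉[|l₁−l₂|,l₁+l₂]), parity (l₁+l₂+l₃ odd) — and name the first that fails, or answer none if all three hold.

triangle

Σmᵢ = 0  ✓
l₃∈[|l₁−l₂|,l₁+l₂]=[2,4] required, l₃=1 fails  ✗
Σlᵢ = 5 ⇒ odd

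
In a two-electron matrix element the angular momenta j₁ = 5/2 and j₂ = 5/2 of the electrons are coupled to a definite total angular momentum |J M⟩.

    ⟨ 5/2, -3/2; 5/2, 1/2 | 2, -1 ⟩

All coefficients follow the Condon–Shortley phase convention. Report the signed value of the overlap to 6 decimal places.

+√(1/7) = +0.377964

triangle: 3!·2!·2!/8! = 24/40320
(j±m)!: 1!·4!·3!·2!·1!·3! = 1728
prefactor² = (2J+1)·Δ·N² = 36/7
  k=2: +1/(2!·1!·2!·1!·0!·1!) = 1/4
  k=3: −1/(3!·0!·1!·0!·1!·2!) = -1/12
Σ = 1/6  ⇒  CG² = 36/7·(1/6)² = 1/7
CG = +√(1/7) = +0.377964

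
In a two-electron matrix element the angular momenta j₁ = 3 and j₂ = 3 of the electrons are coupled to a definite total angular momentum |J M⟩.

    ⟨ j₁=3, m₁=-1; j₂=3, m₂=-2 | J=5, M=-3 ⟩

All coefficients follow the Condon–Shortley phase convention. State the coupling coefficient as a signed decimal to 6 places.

+√(1/6) = +0.408248

j₁+j₂−J=1  J+j₁−j₂=5  J−j₁+j₂=5  j₁+j₂+J+1=12
(j₁±m₁, j₂±m₂, J±M) = (2,4,1,5,2,8)
P² = 153600
sum k=0..1:
  [0] +1/576 = 1/576
  [1] −1/1440 = -1/1440
S = 1/960
C² = P²·S² = 1/6 ; C = +0.408248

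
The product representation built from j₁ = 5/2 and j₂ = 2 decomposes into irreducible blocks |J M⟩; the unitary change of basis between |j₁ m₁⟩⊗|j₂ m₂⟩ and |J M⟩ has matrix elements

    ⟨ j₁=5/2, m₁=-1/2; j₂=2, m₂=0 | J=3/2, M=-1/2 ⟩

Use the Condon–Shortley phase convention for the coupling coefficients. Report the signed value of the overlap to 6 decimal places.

j₁+j₂−J=3  J+j₁−j₂=2  J−j₁+j₂=1  j₁+j₂+J+1=7
(j₁±m₁, j₂±m₂, J±M) = (2,3,2,2,1,2)
P² = 32/35
sum k=1..2:
  [1] −1/4 = -1/4
  [2] +1/2 = 1/2
S = 1/4
C² = P²·S² = 2/35 ; C = +0.239046

+0.239046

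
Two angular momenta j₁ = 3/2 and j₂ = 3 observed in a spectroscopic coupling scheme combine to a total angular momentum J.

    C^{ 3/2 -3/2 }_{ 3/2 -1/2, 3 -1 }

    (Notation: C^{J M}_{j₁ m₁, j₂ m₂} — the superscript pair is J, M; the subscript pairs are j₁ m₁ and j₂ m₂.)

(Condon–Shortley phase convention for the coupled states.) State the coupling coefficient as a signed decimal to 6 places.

j₁+j₂−J=3  J+j₁−j₂=0  J−j₁+j₂=3  j₁+j₂+J+1=7
(j₁±m₁, j₂±m₂, J±M) = (1,2,2,4,0,3)
P² = 576/35
sum k=2..2:
  [2] +1/12 = 1/12
S = 1/12
C² = P²·S² = 4/35 ; C = +0.338062

+√(4/35) ≈ +0.338062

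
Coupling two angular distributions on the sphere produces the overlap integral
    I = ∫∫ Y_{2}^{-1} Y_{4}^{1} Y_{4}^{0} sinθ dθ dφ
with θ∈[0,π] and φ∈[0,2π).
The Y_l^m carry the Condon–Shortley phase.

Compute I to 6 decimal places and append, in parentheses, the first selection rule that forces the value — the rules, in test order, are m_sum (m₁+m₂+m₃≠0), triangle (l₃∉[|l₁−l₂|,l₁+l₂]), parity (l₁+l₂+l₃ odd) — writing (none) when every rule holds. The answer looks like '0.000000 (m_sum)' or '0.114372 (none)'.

-0.044869 (none)

Checks pass: Σm=0; 10 even; l₃=4∈[2,6].
(2·2+1)(2·4+1)(2·4+1) = 405
Δ: 2! 2! 6! / 11! → 1/13860
sum: t=0:+1/192 t=1:−1/36 t=2:+1/192 = -5/288
3j²(2 4 4; 0 0 0) = Δ·Π!·Σ² = 20/693  (sign -1)
sum: t=1:−1/96 t=2:+1/72 = 1/288
3j²(2 4 4; -1 1 0) = Δ·Π!·Σ² = 1/462  (sign +1)
combine: 4πI² = 405·20/693·1/462 = 150/5929
take √, sign -1: I = -0.04486937
No selection rule forces the value: the integral is nonzero (none).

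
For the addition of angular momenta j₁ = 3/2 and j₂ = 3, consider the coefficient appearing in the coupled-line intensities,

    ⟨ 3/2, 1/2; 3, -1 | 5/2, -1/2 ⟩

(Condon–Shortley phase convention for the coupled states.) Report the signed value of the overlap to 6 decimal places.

√[6·2!1!4!/8! · 2!1!2!4!2!3!] = √(288/35)
  +(−1)^0/∏(0,2,1,2,0,2)! = 1/8  (running 1/8)
  +(−1)^1/∏(1,1,0,1,1,3)! = -1/6  (running -1/24)
⟨..|..⟩ = √(288/35)·(-1/24) = -0.119523

-0.119523  (= −√(1/70))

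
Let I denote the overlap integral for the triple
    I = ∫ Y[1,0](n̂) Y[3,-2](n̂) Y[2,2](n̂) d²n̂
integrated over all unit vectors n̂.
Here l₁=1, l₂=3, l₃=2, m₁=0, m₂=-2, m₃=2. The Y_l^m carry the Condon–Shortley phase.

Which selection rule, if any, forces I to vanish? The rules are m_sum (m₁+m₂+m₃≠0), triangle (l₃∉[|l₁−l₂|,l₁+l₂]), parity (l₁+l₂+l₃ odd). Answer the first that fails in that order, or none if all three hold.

azimuthal sum: 0 − 2 + 2 = 0  ✓
2 ≤ 2 ≤ 4 (triangle on l)  ✓
L = 1 + 3 + 2 = 6 (even)  ✓

none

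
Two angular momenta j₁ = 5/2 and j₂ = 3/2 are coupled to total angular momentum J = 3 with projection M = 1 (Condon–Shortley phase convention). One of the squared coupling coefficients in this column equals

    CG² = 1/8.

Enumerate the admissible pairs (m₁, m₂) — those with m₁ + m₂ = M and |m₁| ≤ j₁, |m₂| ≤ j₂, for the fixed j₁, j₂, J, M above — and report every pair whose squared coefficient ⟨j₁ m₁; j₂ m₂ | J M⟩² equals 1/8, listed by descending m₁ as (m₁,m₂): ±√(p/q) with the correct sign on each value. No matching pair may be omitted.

Admissible pairs with m₁+m₂ = M = 1: (-1/2,3/2), (1/2,1/2), (3/2,-1/2), (5/2,-3/2)
  (m₁,m₂)=(5/2,-3/2): CG² = 1/8, CG = +√(1/8)   ← matches the target
  (m₁,m₂)=(3/2,-1/2): CG² = 49/120, CG = +√(49/120)
  (m₁,m₂)=(1/2,1/2): CG² = 1/60, CG = −√(1/60)
  (m₁,m₂)=(-1/2,3/2): CG² = 9/20, CG = −√(9/20)
Pairs with CG² = 1/8: (5/2,-3/2): +√(1/8)

(5/2,-3/2): +√(1/8)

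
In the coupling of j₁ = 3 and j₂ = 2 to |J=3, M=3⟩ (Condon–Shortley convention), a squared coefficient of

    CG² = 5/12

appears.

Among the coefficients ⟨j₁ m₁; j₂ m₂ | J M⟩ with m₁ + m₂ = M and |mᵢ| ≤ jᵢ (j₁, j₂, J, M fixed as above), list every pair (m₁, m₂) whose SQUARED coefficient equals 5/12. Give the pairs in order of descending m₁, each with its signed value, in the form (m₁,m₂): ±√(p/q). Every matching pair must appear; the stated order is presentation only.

Admissible pairs with m₁+m₂ = M = 3: (1,2), (2,1), (3,0)
  (m₁,m₂)=(3,0): CG² = 5/12, CG = +√(5/12)   ← matches the target
  (m₁,m₂)=(2,1): CG² = 5/12, CG = −√(5/12)   ← matches the target
  (m₁,m₂)=(1,2): CG² = 1/6, CG = +√(1/6)
Pairs with CG² = 5/12: (3,0): +√(5/12); (2,1): −√(5/12)

(3,0): +√(5/12); (2,1): −√(5/12)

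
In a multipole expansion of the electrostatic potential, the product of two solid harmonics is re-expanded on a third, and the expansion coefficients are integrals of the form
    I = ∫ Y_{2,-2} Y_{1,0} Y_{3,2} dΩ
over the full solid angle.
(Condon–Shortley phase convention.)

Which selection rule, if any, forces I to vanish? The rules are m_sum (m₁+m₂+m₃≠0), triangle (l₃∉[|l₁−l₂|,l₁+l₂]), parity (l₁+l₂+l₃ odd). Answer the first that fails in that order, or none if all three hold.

Σmᵢ = 0  ✓
l₃∈[|l₁−l₂|,l₁+l₂]=[1,3], have l₃=3  ✓
Σlᵢ = 6 ⇒ even  ✓

none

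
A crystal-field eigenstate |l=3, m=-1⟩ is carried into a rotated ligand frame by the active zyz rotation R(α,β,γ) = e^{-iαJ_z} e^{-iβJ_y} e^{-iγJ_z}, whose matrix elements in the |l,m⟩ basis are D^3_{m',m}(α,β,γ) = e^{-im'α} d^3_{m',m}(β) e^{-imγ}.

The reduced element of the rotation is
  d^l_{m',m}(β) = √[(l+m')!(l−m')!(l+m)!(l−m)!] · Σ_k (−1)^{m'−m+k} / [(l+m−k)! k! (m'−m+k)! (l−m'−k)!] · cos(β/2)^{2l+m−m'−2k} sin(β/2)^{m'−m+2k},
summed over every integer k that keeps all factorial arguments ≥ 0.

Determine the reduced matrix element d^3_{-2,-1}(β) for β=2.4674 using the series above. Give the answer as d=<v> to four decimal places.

d^3_{-2,-1}(β=2.4674) via the finite sum:
With c≡cos(β/2)=0.330748 and s≡sin(β/2)=0.943719, N=[1·120·2·24]^{1/2}=75.894664
k∈{1,2} keeps every argument non-negative
  k=1: (−1)^0·75.8947/(24)·0.3307^5·0.9437^1 = +0.011812
  k=2: (−1)^1·75.8947/(12)·0.3307^3·0.9437^3 = -0.192332
d^3_{-2,-1}(2.4674) = +0.011812 -0.192332 = -0.180519

d=-0.1805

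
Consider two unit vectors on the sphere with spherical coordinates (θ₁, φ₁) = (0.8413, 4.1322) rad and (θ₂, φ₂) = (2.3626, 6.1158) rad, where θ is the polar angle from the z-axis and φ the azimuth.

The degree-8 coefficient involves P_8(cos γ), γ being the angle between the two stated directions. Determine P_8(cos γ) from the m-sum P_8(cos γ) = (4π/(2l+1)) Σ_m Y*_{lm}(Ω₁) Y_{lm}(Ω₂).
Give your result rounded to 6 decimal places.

0.316969

Addition theorem: P_8(cos γ) = (4π/17) Σ_m Y*_{lm}(Ω₁) Y_{lm}(Ω₂), m = −8…8:
  m=-8: Y*=-0.00348 + 0.04906j  Y=0.00703 + 0.02978j  product -0.00149 + 0.00024j
  m=-7: Y*=-0.13990 - 0.10659j  Y=-0.04817 - 0.11422j  product -0.00544 + 0.02111j
  m=-6: Y*=0.34508 - 0.12189j  Y=0.16024 + 0.25194j  product 0.08601 + 0.06741j
  m=-5: Y*=-0.10896 + 0.44402j  Y=-0.30489 - 0.33805j  product 0.18332 - 0.09854j
  m=-4: Y*=-0.16216 - 0.17408j  Y=0.29098 + 0.23031j  product -0.00709 - 0.08800j
  m=-3: Y*=-0.20300 + 0.03480j  Y=0.03120 + 0.01713j  product -0.00693 - 0.00239j
  m=-2: Y*=0.14476 - 0.33269j  Y=-0.35933 - 0.12500j  product -0.09360 + 0.10145j
  m=-1: Y*=-0.02462 - 0.03756j  Y=0.14758 + 0.02494j  product -0.00270 - 0.00616j
  m=+0: Y*=0.36721 + 0.00000j  Y=0.33940 + 0.00000j  product 0.12463 + 0.00000j
  m=+1: Y*=0.02462 - 0.03756j  Y=-0.14758 + 0.02494j  product -0.00270 + 0.00616j
  m=+2: Y*=0.14476 + 0.33269j  Y=-0.35933 + 0.12500j  product -0.09360 - 0.10145j
  m=+3: Y*=0.20300 + 0.03480j  Y=-0.03120 + 0.01713j  product -0.00693 + 0.00239j
  m=+4: Y*=-0.16216 + 0.17408j  Y=0.29098 - 0.23031j  product -0.00709 + 0.08800j
  m=+5: Y*=0.10896 + 0.44402j  Y=0.30489 - 0.33805j  product 0.18332 + 0.09854j
  m=+6: Y*=0.34508 + 0.12189j  Y=0.16024 - 0.25194j  product 0.08601 - 0.06741j
  m=+7: Y*=0.13990 - 0.10659j  Y=0.04817 - 0.11422j  product -0.00544 - 0.02111j
  m=+8: Y*=-0.00348 - 0.04906j  Y=0.00703 - 0.02978j  product -0.00149 - 0.00024j
Accumulated sum 0.42880 + 0.00000j; after 4π/(2l+1) scaling, 0.31697 + 0.00000j ⇒ P_8 = 0.316969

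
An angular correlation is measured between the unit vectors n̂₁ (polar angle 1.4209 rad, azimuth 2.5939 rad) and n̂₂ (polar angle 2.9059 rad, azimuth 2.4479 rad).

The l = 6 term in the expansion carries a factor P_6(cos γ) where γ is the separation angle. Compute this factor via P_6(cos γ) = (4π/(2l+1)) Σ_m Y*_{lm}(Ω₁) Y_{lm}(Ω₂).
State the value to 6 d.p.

Addition theorem: P_6(cos γ) = (4π/13) Σ_m Y*_{lm}(Ω₁) Y_{lm}(Ω₂), m = −6…6:
  [-6]  conj(Y_{6,-6})(Ω₁) = -0.44677 + 0.06504j ; Y_{6,-6}(Ω₂) = -0.00004 - 0.00007j ; Δ = 0.00002 + 0.00003j
  [-5]  conj(Y_{6,-5})(Ω₁) = 0.21727 + 0.09266j ; Y_{6,-5}(Ω₂) = -0.00107 - 0.00036j ; Δ = -0.00020 - 0.00018j
  [-4]  conj(Y_{6,-4})(Ω₁) = 0.14954 + 0.20948j ; Y_{6,-4}(Ω₂) = -0.00931 + 0.00358j ; Δ = -0.00214 - 0.00142j
  [-3]  conj(Y_{6,-3})(Ω₁) = -0.01871 - 0.25837j ; Y_{6,-3}(Ω₂) = -0.02915 + 0.05208j ; Δ = 0.01400 + 0.00656j
  [-2]  conj(Y_{6,-2})(Ω₁) = 0.08963 - 0.17412j ; Y_{6,-2}(Ω₂) = 0.04367 + 0.23540j ; Δ = 0.04490 + 0.01350j
  [-1]  conj(Y_{6,-1})(Ω₁) = -0.22578 + 0.13771j ; Y_{6,-1}(Ω₂) = 0.44126 + 0.36694j ; Δ = -0.15016 - 0.02208j
  [+0]  conj(Y_{6,0})(Ω₁) = -0.17879 + 0.00000j ; Y_{6,0}(Ω₂) = 0.50382 + 0.00000j ; Δ = -0.09008 + 0.00000j
  [+1]  conj(Y_{6,1})(Ω₁) = 0.22578 + 0.13771j ; Y_{6,1}(Ω₂) = -0.44126 + 0.36694j ; Δ = -0.15016 + 0.02208j
  [+2]  conj(Y_{6,2})(Ω₁) = 0.08963 + 0.17412j ; Y_{6,2}(Ω₂) = 0.04367 - 0.23540j ; Δ = 0.04490 - 0.01350j
  [+3]  conj(Y_{6,3})(Ω₁) = 0.01871 - 0.25837j ; Y_{6,3}(Ω₂) = 0.02915 + 0.05208j ; Δ = 0.01400 - 0.00656j
  [+4]  conj(Y_{6,4})(Ω₁) = 0.14954 - 0.20948j ; Y_{6,4}(Ω₂) = -0.00931 - 0.00358j ; Δ = -0.00214 + 0.00142j
  [+5]  conj(Y_{6,5})(Ω₁) = -0.21727 + 0.09266j ; Y_{6,5}(Ω₂) = 0.00107 - 0.00036j ; Δ = -0.00020 + 0.00018j
  [+6]  conj(Y_{6,6})(Ω₁) = -0.44677 - 0.06504j ; Y_{6,6}(Ω₂) = -0.00004 + 0.00007j ; Δ = 0.00002 - 0.00003j
Total Σ_m = -0.27722 + 0.00000j. Multiply by 0.966644: -0.26798 + 0.00000j. P_6(cos γ) = -0.267975

-0.267975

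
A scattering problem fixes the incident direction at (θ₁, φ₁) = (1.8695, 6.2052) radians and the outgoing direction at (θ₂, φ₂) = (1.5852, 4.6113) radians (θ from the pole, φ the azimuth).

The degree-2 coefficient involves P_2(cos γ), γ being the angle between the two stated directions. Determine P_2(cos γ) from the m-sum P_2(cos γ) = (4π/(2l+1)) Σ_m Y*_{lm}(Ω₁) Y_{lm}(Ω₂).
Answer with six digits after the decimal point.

-0.499523

Summing Y*_{l m}(θ₁,φ₁)·Y_{l m}(θ₂,φ₂) over m ∈ [−2, 2]; prefactor 4π/(2·2+1) = 2.513274:
  m=-2: Y*=0.34854 - 0.05481j  Y=-0.37833 - 0.07755j  product -0.13611 - 0.00629j
  m=-1: Y*=-0.21662 + 0.01693j  Y=0.00112 - 0.01107j  product -0.00006 + 0.00242j
  m=+0: Y*=-0.23345 + 0.00000j  Y=-0.31520 + 0.00000j  product 0.07358 + 0.00000j
  m=+1: Y*=0.21662 + 0.01693j  Y=-0.00112 - 0.01107j  product -0.00006 - 0.00242j
  m=+2: Y*=0.34854 + 0.05481j  Y=-0.37833 + 0.07755j  product -0.13611 + 0.00629j
Accumulated sum -0.19875 + 0.00000j; after 4π/(2l+1) scaling, -0.49952 + 0.00000j ⇒ P_2 = -0.499523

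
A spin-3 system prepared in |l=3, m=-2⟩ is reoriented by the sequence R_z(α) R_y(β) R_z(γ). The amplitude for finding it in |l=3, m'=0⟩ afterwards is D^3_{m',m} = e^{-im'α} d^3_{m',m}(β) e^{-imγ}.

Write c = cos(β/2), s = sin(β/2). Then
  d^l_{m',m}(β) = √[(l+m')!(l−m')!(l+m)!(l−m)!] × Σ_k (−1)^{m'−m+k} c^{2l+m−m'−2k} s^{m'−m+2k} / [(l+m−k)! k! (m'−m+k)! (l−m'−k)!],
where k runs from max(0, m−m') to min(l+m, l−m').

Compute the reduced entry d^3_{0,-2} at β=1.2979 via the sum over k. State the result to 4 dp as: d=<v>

d=0.3422

d^3_{0,-2}(β=1.2979) via the finite sum:
Half-angle: c=0.796719, s=0.604350. N=√(6·6·1·120)=65.726707
The bounds max(0,m−m')=0 and min(l+m,l−m')=1 give 2 terms
  k=0: (−1)^2·65.7267/(12)·0.7967^4·0.6044^2 = +0.806043
  k=1: (−1)^3·65.7267/(12)·0.7967^2·0.6044^4 = -0.463794
d^3_{0,-2}(1.2979) = +0.806043 -0.463794 = +0.342249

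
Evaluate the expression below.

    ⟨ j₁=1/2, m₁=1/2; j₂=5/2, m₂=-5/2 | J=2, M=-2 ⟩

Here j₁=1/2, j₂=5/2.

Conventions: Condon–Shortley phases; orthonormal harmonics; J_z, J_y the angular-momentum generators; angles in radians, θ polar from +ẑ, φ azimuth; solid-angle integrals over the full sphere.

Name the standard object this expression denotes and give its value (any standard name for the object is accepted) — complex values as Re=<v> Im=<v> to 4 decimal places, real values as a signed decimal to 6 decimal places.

Clebsch–Gordan coefficient, +√(5/6) ≈ +0.912871

This is a Clebsch–Gordan (vector-coupling) coefficient.
√[5·1!0!4!/6! · 1!0!0!5!0!4!] = √(480)
  +(−1)^0/∏(0,1,0,0,0,4)! = 1/24  (running 1/24)
⟨..|..⟩ = √(480)·(1/24) = +0.912871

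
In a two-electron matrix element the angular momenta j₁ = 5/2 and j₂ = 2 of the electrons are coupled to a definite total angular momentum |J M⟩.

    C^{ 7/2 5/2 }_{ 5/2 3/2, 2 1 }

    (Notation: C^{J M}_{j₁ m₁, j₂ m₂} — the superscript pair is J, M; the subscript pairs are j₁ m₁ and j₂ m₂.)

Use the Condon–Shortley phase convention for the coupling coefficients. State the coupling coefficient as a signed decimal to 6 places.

+√(1/63) ≈ +0.125988

√[8·1!4!3!/9! · 4!1!3!1!6!1!] = √(2304/7)
  +(−1)^0/∏(0,1,1,3,3,0)! = 1/36  (running 1/36)
  +(−1)^1/∏(1,0,0,2,4,1)! = -1/48  (running 1/144)
⟨..|..⟩ = √(2304/7)·(1/144) = +0.125988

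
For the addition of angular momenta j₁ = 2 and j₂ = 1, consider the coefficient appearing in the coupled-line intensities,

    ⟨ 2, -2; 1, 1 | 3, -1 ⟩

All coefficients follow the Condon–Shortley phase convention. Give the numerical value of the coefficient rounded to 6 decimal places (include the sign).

+0.258199

triangle: 0!×4!×2!/7! = 48/5040
(j±m)!: 0!×4!×2!×0!×2!×4! = 2304
prefactor² = (2J+1)×Δ×N² = 768/5
  k=0: +1/(0!×0!×4!×2!×0!×0!) = 1/48
Σ = 1/48  ⇒  CG² = 768/5×(1/48)² = 1/15
CG = +√(1/15) = +0.258199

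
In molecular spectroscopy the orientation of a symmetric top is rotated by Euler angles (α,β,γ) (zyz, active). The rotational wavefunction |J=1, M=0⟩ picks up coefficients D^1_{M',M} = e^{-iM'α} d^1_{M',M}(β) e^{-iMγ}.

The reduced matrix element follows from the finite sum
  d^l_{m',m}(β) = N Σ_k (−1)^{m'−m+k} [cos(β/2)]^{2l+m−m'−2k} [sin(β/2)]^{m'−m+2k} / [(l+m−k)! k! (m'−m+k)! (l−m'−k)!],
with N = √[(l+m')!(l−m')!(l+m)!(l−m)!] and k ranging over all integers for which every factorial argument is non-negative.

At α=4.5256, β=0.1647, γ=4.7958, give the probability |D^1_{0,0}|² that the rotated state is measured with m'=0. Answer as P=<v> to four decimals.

First d^1_{0,0}(β=0.1647), then the phase factors e^{-i(0)α} and e^{-i(0)γ}:
c=cos(0.164700/2)=0.996611, s=sin(0.164700/2)=0.082257; N=√[1·1·1·1]=1.000000
The bounds max(0,m−m')=0 and min(l+m,l−m')=1 give 2 terms
  k=0: (−1)^0·1.0000/(1)·0.9966^2·0.0823^0 = +0.993234
  k=1: (−1)^1·1.0000/(1)·0.9966^0·0.0823^2 = -0.006766
d^1_{0,0}(0.1647) = +0.993234 -0.006766 = +0.986468
|D^1_{0,0}|² = |d^1_{0,0}(β)|² = (+0.986468)² = 0.973118 (the z-rotation phases have unit modulus)

P=0.9731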